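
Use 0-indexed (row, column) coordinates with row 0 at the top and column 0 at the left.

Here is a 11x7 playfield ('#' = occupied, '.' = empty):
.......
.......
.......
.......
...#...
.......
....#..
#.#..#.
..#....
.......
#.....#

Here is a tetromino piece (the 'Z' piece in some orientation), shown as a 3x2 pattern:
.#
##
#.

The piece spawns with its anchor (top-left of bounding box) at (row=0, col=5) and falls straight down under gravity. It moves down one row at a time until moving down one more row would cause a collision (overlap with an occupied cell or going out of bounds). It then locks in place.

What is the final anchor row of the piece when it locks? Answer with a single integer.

Answer: 4

Derivation:
Spawn at (row=0, col=5). Try each row:
  row 0: fits
  row 1: fits
  row 2: fits
  row 3: fits
  row 4: fits
  row 5: blocked -> lock at row 4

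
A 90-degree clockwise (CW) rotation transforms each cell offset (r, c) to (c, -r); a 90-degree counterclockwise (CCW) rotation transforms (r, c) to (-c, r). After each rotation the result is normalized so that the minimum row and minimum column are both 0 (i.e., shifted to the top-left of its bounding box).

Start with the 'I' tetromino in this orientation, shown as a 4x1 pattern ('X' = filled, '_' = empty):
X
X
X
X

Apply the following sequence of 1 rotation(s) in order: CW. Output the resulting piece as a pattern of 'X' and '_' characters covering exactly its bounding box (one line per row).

Start:
X
X
X
X
After rotation 1 (CW):
XXXX

Answer: XXXX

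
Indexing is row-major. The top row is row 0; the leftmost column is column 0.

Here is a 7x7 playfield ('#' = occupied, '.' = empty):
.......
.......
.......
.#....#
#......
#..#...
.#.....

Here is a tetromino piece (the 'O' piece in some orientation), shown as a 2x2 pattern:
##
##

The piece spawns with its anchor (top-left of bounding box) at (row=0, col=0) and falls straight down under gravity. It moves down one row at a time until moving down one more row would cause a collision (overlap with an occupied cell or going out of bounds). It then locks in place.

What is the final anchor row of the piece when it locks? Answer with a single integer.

Answer: 1

Derivation:
Spawn at (row=0, col=0). Try each row:
  row 0: fits
  row 1: fits
  row 2: blocked -> lock at row 1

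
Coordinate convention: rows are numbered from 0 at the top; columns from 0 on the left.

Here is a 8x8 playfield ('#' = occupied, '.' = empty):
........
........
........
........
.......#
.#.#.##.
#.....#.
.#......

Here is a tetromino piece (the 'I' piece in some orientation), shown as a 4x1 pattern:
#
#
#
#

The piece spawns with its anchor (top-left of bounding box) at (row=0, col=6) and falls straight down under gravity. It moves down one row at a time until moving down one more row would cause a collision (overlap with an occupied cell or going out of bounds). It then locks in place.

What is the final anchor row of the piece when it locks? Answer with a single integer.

Answer: 1

Derivation:
Spawn at (row=0, col=6). Try each row:
  row 0: fits
  row 1: fits
  row 2: blocked -> lock at row 1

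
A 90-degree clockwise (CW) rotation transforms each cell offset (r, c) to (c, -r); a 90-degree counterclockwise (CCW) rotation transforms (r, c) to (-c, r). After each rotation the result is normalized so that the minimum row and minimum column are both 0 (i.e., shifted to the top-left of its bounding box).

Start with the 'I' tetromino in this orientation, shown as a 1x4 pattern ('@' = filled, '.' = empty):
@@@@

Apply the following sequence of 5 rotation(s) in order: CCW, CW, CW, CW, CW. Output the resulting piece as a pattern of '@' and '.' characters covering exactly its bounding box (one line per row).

Start:
@@@@
After rotation 1 (CCW):
@
@
@
@
After rotation 2 (CW):
@@@@
After rotation 3 (CW):
@
@
@
@
After rotation 4 (CW):
@@@@
After rotation 5 (CW):
@
@
@
@

Answer: @
@
@
@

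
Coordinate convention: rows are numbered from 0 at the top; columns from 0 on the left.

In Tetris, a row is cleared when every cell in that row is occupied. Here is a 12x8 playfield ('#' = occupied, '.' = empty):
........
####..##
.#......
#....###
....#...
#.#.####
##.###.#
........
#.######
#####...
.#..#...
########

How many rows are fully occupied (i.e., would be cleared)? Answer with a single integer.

Answer: 1

Derivation:
Check each row:
  row 0: 8 empty cells -> not full
  row 1: 2 empty cells -> not full
  row 2: 7 empty cells -> not full
  row 3: 4 empty cells -> not full
  row 4: 7 empty cells -> not full
  row 5: 2 empty cells -> not full
  row 6: 2 empty cells -> not full
  row 7: 8 empty cells -> not full
  row 8: 1 empty cell -> not full
  row 9: 3 empty cells -> not full
  row 10: 6 empty cells -> not full
  row 11: 0 empty cells -> FULL (clear)
Total rows cleared: 1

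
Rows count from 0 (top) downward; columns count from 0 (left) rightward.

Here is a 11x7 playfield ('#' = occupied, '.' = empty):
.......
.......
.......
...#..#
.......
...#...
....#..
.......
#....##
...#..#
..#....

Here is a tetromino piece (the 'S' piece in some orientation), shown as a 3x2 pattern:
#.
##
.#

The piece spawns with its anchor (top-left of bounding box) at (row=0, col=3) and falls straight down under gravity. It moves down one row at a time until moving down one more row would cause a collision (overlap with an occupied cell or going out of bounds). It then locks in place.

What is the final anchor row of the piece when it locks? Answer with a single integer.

Answer: 1

Derivation:
Spawn at (row=0, col=3). Try each row:
  row 0: fits
  row 1: fits
  row 2: blocked -> lock at row 1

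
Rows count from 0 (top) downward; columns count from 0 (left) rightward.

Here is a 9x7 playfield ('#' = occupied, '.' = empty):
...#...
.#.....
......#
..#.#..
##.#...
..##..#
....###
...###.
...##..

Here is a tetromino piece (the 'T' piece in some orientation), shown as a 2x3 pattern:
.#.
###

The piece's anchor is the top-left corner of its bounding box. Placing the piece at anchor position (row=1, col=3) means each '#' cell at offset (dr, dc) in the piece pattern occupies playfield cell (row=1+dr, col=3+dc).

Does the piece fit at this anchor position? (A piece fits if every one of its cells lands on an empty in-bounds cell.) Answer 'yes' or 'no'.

Answer: yes

Derivation:
Check each piece cell at anchor (1, 3):
  offset (0,1) -> (1,4): empty -> OK
  offset (1,0) -> (2,3): empty -> OK
  offset (1,1) -> (2,4): empty -> OK
  offset (1,2) -> (2,5): empty -> OK
All cells valid: yes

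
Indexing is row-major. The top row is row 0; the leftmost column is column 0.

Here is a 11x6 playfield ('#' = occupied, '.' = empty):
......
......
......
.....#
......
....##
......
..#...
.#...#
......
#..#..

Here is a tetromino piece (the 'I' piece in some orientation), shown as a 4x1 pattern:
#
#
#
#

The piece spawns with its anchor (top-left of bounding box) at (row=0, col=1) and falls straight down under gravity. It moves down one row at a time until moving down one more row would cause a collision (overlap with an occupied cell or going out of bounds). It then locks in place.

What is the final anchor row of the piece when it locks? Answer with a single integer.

Answer: 4

Derivation:
Spawn at (row=0, col=1). Try each row:
  row 0: fits
  row 1: fits
  row 2: fits
  row 3: fits
  row 4: fits
  row 5: blocked -> lock at row 4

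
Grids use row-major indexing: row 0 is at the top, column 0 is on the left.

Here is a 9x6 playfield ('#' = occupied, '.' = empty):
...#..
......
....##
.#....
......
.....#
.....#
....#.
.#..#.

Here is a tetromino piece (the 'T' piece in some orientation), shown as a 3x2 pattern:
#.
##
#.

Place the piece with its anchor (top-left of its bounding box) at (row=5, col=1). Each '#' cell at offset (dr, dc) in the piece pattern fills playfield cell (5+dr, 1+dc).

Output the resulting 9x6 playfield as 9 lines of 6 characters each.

Answer: ...#..
......
....##
.#....
......
.#...#
.##..#
.#..#.
.#..#.

Derivation:
Fill (5+0,1+0) = (5,1)
Fill (5+1,1+0) = (6,1)
Fill (5+1,1+1) = (6,2)
Fill (5+2,1+0) = (7,1)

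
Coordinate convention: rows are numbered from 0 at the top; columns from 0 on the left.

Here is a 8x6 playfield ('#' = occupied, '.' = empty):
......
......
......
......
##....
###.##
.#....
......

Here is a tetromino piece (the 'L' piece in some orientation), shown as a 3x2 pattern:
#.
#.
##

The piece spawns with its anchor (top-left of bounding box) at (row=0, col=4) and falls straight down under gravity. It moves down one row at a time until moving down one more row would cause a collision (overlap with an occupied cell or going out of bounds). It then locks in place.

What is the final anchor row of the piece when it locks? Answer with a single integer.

Answer: 2

Derivation:
Spawn at (row=0, col=4). Try each row:
  row 0: fits
  row 1: fits
  row 2: fits
  row 3: blocked -> lock at row 2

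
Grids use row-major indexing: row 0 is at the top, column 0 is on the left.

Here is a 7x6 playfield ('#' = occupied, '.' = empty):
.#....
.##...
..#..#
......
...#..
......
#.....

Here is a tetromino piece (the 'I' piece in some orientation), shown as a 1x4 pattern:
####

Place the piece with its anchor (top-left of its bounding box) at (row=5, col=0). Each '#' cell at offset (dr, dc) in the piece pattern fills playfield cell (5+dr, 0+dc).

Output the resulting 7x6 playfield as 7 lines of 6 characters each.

Answer: .#....
.##...
..#..#
......
...#..
####..
#.....

Derivation:
Fill (5+0,0+0) = (5,0)
Fill (5+0,0+1) = (5,1)
Fill (5+0,0+2) = (5,2)
Fill (5+0,0+3) = (5,3)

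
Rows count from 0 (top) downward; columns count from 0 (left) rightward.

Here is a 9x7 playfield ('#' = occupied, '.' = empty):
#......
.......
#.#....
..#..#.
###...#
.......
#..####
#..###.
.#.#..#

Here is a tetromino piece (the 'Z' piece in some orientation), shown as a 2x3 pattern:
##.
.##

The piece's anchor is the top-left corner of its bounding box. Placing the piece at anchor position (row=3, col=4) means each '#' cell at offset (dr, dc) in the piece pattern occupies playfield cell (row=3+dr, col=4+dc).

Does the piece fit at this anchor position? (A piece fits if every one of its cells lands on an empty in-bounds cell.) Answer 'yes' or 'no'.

Answer: no

Derivation:
Check each piece cell at anchor (3, 4):
  offset (0,0) -> (3,4): empty -> OK
  offset (0,1) -> (3,5): occupied ('#') -> FAIL
  offset (1,1) -> (4,5): empty -> OK
  offset (1,2) -> (4,6): occupied ('#') -> FAIL
All cells valid: no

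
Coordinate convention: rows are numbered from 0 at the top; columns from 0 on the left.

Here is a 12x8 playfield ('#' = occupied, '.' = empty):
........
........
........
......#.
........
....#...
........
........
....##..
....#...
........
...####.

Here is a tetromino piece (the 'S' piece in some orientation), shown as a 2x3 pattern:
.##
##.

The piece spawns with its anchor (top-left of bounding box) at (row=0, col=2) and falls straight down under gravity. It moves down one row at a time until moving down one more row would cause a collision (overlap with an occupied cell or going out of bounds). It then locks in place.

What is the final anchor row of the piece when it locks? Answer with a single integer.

Answer: 4

Derivation:
Spawn at (row=0, col=2). Try each row:
  row 0: fits
  row 1: fits
  row 2: fits
  row 3: fits
  row 4: fits
  row 5: blocked -> lock at row 4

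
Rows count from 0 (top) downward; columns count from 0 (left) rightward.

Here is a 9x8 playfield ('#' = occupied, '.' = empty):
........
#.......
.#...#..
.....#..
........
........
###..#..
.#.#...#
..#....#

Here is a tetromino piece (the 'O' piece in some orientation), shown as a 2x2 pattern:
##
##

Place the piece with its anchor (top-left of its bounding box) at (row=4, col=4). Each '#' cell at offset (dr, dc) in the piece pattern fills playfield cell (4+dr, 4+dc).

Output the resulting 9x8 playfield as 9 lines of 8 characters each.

Answer: ........
#.......
.#...#..
.....#..
....##..
....##..
###..#..
.#.#...#
..#....#

Derivation:
Fill (4+0,4+0) = (4,4)
Fill (4+0,4+1) = (4,5)
Fill (4+1,4+0) = (5,4)
Fill (4+1,4+1) = (5,5)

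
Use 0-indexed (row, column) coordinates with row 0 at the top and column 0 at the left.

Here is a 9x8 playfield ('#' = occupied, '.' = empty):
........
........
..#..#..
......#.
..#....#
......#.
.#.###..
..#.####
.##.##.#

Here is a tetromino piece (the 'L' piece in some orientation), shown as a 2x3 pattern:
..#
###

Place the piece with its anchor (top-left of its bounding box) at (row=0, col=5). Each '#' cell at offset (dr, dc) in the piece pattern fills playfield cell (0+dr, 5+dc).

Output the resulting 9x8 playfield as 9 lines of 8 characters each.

Answer: .......#
.....###
..#..#..
......#.
..#....#
......#.
.#.###..
..#.####
.##.##.#

Derivation:
Fill (0+0,5+2) = (0,7)
Fill (0+1,5+0) = (1,5)
Fill (0+1,5+1) = (1,6)
Fill (0+1,5+2) = (1,7)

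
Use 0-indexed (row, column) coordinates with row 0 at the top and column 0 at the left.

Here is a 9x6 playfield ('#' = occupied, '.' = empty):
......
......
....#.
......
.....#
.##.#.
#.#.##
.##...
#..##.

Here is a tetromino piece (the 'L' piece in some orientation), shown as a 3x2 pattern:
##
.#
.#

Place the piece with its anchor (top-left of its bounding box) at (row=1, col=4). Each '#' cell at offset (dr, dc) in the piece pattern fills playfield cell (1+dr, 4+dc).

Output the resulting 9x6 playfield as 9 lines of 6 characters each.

Answer: ......
....##
....##
.....#
.....#
.##.#.
#.#.##
.##...
#..##.

Derivation:
Fill (1+0,4+0) = (1,4)
Fill (1+0,4+1) = (1,5)
Fill (1+1,4+1) = (2,5)
Fill (1+2,4+1) = (3,5)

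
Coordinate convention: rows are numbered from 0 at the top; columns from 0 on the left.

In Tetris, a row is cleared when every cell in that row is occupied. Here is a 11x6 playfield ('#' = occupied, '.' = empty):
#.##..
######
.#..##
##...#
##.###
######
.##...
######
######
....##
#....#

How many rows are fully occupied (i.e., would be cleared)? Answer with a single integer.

Answer: 4

Derivation:
Check each row:
  row 0: 3 empty cells -> not full
  row 1: 0 empty cells -> FULL (clear)
  row 2: 3 empty cells -> not full
  row 3: 3 empty cells -> not full
  row 4: 1 empty cell -> not full
  row 5: 0 empty cells -> FULL (clear)
  row 6: 4 empty cells -> not full
  row 7: 0 empty cells -> FULL (clear)
  row 8: 0 empty cells -> FULL (clear)
  row 9: 4 empty cells -> not full
  row 10: 4 empty cells -> not full
Total rows cleared: 4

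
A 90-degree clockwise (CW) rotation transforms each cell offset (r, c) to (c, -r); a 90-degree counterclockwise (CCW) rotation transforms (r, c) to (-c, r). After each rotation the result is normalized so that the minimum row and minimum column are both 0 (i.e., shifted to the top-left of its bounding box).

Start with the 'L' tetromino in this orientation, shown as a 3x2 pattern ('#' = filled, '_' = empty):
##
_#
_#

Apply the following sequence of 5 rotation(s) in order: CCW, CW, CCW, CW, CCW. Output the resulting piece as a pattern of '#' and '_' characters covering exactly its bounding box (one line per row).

Answer: ###
#__

Derivation:
Start:
##
_#
_#
After rotation 1 (CCW):
###
#__
After rotation 2 (CW):
##
_#
_#
After rotation 3 (CCW):
###
#__
After rotation 4 (CW):
##
_#
_#
After rotation 5 (CCW):
###
#__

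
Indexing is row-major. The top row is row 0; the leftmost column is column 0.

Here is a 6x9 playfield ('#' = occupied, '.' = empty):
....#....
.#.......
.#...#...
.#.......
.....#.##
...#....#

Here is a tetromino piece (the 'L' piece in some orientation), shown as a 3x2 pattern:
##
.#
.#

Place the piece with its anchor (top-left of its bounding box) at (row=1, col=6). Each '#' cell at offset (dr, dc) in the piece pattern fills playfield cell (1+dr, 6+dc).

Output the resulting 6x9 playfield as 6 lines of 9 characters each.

Fill (1+0,6+0) = (1,6)
Fill (1+0,6+1) = (1,7)
Fill (1+1,6+1) = (2,7)
Fill (1+2,6+1) = (3,7)

Answer: ....#....
.#....##.
.#...#.#.
.#.....#.
.....#.##
...#....#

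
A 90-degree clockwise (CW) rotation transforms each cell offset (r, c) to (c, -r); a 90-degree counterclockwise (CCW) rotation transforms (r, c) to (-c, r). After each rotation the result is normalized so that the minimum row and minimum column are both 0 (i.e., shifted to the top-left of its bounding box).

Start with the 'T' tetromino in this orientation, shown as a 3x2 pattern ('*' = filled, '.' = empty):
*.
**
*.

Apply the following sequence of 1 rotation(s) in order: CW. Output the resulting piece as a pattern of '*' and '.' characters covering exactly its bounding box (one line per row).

Answer: ***
.*.

Derivation:
Start:
*.
**
*.
After rotation 1 (CW):
***
.*.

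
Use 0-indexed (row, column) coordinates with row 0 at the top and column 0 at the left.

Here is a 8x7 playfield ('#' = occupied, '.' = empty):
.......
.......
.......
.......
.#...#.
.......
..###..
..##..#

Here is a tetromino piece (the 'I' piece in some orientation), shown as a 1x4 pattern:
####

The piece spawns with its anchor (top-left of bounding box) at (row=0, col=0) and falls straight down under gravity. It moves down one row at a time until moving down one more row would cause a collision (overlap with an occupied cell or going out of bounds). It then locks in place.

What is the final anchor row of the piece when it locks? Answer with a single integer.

Spawn at (row=0, col=0). Try each row:
  row 0: fits
  row 1: fits
  row 2: fits
  row 3: fits
  row 4: blocked -> lock at row 3

Answer: 3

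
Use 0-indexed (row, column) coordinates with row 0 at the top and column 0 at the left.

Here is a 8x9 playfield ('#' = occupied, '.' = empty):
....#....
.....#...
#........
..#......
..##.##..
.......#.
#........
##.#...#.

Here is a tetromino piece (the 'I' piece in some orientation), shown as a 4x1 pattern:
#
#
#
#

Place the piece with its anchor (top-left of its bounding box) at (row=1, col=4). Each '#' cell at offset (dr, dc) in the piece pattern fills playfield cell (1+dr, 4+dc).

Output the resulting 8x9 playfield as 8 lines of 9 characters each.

Fill (1+0,4+0) = (1,4)
Fill (1+1,4+0) = (2,4)
Fill (1+2,4+0) = (3,4)
Fill (1+3,4+0) = (4,4)

Answer: ....#....
....##...
#...#....
..#.#....
..#####..
.......#.
#........
##.#...#.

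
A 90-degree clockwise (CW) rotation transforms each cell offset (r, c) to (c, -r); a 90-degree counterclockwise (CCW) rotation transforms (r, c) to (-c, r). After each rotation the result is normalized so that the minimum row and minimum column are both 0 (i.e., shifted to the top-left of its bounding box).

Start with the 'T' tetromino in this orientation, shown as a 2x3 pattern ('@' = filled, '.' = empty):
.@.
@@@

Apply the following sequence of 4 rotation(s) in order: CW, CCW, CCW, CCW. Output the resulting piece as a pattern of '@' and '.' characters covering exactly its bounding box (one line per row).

Answer: @@@
.@.

Derivation:
Start:
.@.
@@@
After rotation 1 (CW):
@.
@@
@.
After rotation 2 (CCW):
.@.
@@@
After rotation 3 (CCW):
.@
@@
.@
After rotation 4 (CCW):
@@@
.@.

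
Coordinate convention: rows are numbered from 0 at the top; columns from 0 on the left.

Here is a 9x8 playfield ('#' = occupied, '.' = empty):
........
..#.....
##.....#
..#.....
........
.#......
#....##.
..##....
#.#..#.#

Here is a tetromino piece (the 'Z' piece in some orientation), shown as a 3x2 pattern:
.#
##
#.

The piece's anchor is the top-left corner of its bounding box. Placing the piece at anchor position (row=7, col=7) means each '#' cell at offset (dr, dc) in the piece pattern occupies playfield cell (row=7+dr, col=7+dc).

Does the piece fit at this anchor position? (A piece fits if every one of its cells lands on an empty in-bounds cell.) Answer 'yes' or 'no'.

Answer: no

Derivation:
Check each piece cell at anchor (7, 7):
  offset (0,1) -> (7,8): out of bounds -> FAIL
  offset (1,0) -> (8,7): occupied ('#') -> FAIL
  offset (1,1) -> (8,8): out of bounds -> FAIL
  offset (2,0) -> (9,7): out of bounds -> FAIL
All cells valid: no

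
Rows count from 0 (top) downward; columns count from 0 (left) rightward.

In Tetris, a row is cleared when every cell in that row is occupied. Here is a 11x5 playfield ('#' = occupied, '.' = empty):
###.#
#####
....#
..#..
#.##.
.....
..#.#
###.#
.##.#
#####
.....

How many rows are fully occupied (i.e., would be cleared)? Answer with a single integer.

Check each row:
  row 0: 1 empty cell -> not full
  row 1: 0 empty cells -> FULL (clear)
  row 2: 4 empty cells -> not full
  row 3: 4 empty cells -> not full
  row 4: 2 empty cells -> not full
  row 5: 5 empty cells -> not full
  row 6: 3 empty cells -> not full
  row 7: 1 empty cell -> not full
  row 8: 2 empty cells -> not full
  row 9: 0 empty cells -> FULL (clear)
  row 10: 5 empty cells -> not full
Total rows cleared: 2

Answer: 2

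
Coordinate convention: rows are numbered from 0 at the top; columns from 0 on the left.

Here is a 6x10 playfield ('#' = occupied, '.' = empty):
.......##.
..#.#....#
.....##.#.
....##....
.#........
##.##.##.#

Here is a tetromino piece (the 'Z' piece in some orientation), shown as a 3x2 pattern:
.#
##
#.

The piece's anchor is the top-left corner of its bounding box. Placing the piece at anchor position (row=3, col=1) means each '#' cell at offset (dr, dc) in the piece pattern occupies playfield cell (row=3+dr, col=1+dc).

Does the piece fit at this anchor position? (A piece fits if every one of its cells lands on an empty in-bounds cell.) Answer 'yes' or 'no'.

Check each piece cell at anchor (3, 1):
  offset (0,1) -> (3,2): empty -> OK
  offset (1,0) -> (4,1): occupied ('#') -> FAIL
  offset (1,1) -> (4,2): empty -> OK
  offset (2,0) -> (5,1): occupied ('#') -> FAIL
All cells valid: no

Answer: no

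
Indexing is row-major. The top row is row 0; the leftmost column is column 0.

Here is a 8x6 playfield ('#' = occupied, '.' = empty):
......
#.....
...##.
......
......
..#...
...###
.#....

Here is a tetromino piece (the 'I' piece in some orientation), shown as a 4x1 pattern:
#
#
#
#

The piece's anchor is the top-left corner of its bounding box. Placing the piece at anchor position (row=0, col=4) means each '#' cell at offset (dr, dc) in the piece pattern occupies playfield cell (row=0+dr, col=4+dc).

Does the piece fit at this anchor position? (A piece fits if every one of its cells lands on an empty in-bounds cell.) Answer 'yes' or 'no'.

Answer: no

Derivation:
Check each piece cell at anchor (0, 4):
  offset (0,0) -> (0,4): empty -> OK
  offset (1,0) -> (1,4): empty -> OK
  offset (2,0) -> (2,4): occupied ('#') -> FAIL
  offset (3,0) -> (3,4): empty -> OK
All cells valid: no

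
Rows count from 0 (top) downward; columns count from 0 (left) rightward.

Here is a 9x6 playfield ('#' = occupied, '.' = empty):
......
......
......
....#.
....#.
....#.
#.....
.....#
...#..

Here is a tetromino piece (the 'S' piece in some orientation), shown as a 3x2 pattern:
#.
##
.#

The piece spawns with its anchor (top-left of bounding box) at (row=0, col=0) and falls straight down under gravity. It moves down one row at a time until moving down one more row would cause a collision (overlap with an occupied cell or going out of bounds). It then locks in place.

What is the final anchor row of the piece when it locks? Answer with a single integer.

Answer: 4

Derivation:
Spawn at (row=0, col=0). Try each row:
  row 0: fits
  row 1: fits
  row 2: fits
  row 3: fits
  row 4: fits
  row 5: blocked -> lock at row 4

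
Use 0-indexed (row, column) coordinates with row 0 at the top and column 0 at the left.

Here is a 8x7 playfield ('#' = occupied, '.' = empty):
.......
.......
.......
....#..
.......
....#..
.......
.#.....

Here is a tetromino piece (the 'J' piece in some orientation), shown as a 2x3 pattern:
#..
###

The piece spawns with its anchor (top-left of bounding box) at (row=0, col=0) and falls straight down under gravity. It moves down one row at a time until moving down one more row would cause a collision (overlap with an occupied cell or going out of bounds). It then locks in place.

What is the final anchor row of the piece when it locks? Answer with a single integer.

Answer: 5

Derivation:
Spawn at (row=0, col=0). Try each row:
  row 0: fits
  row 1: fits
  row 2: fits
  row 3: fits
  row 4: fits
  row 5: fits
  row 6: blocked -> lock at row 5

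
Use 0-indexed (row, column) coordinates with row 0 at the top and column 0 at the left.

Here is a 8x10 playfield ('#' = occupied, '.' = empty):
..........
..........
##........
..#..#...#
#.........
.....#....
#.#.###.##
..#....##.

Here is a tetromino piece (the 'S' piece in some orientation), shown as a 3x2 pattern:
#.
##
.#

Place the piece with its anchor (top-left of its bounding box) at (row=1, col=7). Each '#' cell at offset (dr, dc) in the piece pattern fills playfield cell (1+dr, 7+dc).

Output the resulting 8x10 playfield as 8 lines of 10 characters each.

Answer: ..........
.......#..
##.....##.
..#..#..##
#.........
.....#....
#.#.###.##
..#....##.

Derivation:
Fill (1+0,7+0) = (1,7)
Fill (1+1,7+0) = (2,7)
Fill (1+1,7+1) = (2,8)
Fill (1+2,7+1) = (3,8)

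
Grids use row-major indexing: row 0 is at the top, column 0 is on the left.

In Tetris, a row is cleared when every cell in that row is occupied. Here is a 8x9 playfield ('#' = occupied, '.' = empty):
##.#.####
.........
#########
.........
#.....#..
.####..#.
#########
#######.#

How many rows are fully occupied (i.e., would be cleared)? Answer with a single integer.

Check each row:
  row 0: 2 empty cells -> not full
  row 1: 9 empty cells -> not full
  row 2: 0 empty cells -> FULL (clear)
  row 3: 9 empty cells -> not full
  row 4: 7 empty cells -> not full
  row 5: 4 empty cells -> not full
  row 6: 0 empty cells -> FULL (clear)
  row 7: 1 empty cell -> not full
Total rows cleared: 2

Answer: 2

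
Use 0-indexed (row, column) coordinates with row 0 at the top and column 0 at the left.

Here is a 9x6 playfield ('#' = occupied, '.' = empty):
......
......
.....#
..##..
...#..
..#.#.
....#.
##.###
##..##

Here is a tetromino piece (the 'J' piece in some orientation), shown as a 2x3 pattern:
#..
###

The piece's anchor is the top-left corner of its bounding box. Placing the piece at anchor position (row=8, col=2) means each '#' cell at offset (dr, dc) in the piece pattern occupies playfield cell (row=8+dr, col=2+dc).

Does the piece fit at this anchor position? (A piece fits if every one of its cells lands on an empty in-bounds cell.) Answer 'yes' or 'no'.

Check each piece cell at anchor (8, 2):
  offset (0,0) -> (8,2): empty -> OK
  offset (1,0) -> (9,2): out of bounds -> FAIL
  offset (1,1) -> (9,3): out of bounds -> FAIL
  offset (1,2) -> (9,4): out of bounds -> FAIL
All cells valid: no

Answer: no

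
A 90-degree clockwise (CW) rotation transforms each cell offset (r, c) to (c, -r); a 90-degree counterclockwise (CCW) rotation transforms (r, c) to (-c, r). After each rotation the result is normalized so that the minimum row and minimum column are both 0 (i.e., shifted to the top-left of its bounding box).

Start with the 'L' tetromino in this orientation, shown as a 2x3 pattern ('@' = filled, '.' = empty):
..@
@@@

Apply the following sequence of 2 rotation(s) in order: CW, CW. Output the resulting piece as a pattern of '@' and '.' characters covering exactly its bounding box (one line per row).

Answer: @@@
@..

Derivation:
Start:
..@
@@@
After rotation 1 (CW):
@.
@.
@@
After rotation 2 (CW):
@@@
@..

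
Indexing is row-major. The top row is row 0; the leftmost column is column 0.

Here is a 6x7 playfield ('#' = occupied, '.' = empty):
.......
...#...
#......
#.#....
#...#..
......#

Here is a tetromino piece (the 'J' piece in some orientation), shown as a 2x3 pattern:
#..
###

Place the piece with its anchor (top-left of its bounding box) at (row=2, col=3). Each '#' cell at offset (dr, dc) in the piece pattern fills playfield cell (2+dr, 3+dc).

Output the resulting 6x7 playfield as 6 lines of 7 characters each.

Answer: .......
...#...
#..#...
#.####.
#...#..
......#

Derivation:
Fill (2+0,3+0) = (2,3)
Fill (2+1,3+0) = (3,3)
Fill (2+1,3+1) = (3,4)
Fill (2+1,3+2) = (3,5)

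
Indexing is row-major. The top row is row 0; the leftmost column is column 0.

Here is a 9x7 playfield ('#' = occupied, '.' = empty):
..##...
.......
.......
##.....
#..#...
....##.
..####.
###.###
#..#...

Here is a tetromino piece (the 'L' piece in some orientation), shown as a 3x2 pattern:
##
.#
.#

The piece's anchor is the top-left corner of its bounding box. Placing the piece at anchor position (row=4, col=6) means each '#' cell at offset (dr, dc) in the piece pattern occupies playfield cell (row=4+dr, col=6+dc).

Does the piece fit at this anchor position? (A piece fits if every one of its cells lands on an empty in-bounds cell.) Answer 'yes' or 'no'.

Answer: no

Derivation:
Check each piece cell at anchor (4, 6):
  offset (0,0) -> (4,6): empty -> OK
  offset (0,1) -> (4,7): out of bounds -> FAIL
  offset (1,1) -> (5,7): out of bounds -> FAIL
  offset (2,1) -> (6,7): out of bounds -> FAIL
All cells valid: no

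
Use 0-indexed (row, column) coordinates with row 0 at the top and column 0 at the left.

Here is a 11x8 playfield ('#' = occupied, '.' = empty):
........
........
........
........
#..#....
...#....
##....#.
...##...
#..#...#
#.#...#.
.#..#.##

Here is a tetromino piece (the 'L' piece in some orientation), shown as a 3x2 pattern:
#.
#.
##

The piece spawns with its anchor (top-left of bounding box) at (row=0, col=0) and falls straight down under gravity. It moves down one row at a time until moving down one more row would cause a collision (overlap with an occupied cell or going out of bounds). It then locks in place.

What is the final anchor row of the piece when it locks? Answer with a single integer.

Spawn at (row=0, col=0). Try each row:
  row 0: fits
  row 1: fits
  row 2: blocked -> lock at row 1

Answer: 1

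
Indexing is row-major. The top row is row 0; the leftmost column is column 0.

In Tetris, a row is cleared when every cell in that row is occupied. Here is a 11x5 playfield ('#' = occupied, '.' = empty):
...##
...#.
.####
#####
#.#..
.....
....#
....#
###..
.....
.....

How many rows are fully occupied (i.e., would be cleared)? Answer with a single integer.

Check each row:
  row 0: 3 empty cells -> not full
  row 1: 4 empty cells -> not full
  row 2: 1 empty cell -> not full
  row 3: 0 empty cells -> FULL (clear)
  row 4: 3 empty cells -> not full
  row 5: 5 empty cells -> not full
  row 6: 4 empty cells -> not full
  row 7: 4 empty cells -> not full
  row 8: 2 empty cells -> not full
  row 9: 5 empty cells -> not full
  row 10: 5 empty cells -> not full
Total rows cleared: 1

Answer: 1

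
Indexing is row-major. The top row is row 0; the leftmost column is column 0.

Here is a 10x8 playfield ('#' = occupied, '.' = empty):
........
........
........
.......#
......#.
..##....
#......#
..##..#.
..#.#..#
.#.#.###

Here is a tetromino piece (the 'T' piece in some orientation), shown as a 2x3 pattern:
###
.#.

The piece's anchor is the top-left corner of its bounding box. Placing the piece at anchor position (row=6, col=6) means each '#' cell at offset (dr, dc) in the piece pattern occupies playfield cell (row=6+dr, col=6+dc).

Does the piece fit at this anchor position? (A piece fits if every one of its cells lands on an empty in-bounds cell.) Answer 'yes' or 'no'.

Check each piece cell at anchor (6, 6):
  offset (0,0) -> (6,6): empty -> OK
  offset (0,1) -> (6,7): occupied ('#') -> FAIL
  offset (0,2) -> (6,8): out of bounds -> FAIL
  offset (1,1) -> (7,7): empty -> OK
All cells valid: no

Answer: no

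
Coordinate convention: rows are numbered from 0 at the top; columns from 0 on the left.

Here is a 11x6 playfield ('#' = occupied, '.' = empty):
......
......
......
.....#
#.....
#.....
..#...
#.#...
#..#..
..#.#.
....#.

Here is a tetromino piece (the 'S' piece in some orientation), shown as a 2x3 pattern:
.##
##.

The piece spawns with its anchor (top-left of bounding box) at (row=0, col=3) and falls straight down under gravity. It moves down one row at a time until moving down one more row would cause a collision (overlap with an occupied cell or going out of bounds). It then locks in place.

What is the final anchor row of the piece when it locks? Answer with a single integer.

Spawn at (row=0, col=3). Try each row:
  row 0: fits
  row 1: fits
  row 2: fits
  row 3: blocked -> lock at row 2

Answer: 2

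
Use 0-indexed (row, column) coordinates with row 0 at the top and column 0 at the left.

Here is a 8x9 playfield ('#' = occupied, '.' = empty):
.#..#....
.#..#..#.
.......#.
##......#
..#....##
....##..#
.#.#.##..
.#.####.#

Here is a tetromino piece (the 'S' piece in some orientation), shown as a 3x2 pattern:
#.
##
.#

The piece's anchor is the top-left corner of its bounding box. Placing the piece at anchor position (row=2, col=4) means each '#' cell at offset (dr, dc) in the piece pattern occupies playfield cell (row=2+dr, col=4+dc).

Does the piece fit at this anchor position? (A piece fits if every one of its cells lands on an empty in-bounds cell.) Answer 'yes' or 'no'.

Answer: yes

Derivation:
Check each piece cell at anchor (2, 4):
  offset (0,0) -> (2,4): empty -> OK
  offset (1,0) -> (3,4): empty -> OK
  offset (1,1) -> (3,5): empty -> OK
  offset (2,1) -> (4,5): empty -> OK
All cells valid: yes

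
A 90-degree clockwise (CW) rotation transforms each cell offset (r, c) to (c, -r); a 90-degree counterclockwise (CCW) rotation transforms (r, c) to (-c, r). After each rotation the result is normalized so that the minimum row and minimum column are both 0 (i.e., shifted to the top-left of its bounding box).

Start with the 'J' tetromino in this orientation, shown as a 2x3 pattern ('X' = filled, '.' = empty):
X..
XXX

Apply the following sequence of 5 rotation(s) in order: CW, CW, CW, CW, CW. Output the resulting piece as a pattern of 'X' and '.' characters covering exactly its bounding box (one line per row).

Start:
X..
XXX
After rotation 1 (CW):
XX
X.
X.
After rotation 2 (CW):
XXX
..X
After rotation 3 (CW):
.X
.X
XX
After rotation 4 (CW):
X..
XXX
After rotation 5 (CW):
XX
X.
X.

Answer: XX
X.
X.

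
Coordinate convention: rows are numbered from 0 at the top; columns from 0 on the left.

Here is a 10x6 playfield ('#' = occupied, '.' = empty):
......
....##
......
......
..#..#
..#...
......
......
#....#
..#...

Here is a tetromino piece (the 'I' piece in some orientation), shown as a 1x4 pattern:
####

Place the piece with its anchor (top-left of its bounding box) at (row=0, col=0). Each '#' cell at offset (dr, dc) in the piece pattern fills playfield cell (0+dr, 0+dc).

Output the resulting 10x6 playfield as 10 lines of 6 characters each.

Answer: ####..
....##
......
......
..#..#
..#...
......
......
#....#
..#...

Derivation:
Fill (0+0,0+0) = (0,0)
Fill (0+0,0+1) = (0,1)
Fill (0+0,0+2) = (0,2)
Fill (0+0,0+3) = (0,3)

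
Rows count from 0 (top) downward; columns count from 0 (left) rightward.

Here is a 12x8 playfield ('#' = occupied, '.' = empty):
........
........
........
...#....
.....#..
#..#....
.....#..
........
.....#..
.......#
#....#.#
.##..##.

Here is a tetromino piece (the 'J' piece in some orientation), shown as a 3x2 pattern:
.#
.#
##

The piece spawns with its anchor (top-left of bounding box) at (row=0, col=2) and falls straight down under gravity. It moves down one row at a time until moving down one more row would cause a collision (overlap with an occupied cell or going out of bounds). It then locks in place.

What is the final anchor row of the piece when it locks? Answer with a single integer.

Answer: 0

Derivation:
Spawn at (row=0, col=2). Try each row:
  row 0: fits
  row 1: blocked -> lock at row 0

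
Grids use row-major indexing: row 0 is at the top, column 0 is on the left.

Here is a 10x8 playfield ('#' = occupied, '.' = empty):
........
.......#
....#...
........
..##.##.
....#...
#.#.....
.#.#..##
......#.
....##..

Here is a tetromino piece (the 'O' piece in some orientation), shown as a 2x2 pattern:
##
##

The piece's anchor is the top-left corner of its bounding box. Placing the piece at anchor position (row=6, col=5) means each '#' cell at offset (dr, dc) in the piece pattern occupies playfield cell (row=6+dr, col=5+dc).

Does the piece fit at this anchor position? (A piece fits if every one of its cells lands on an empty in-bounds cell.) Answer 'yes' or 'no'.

Check each piece cell at anchor (6, 5):
  offset (0,0) -> (6,5): empty -> OK
  offset (0,1) -> (6,6): empty -> OK
  offset (1,0) -> (7,5): empty -> OK
  offset (1,1) -> (7,6): occupied ('#') -> FAIL
All cells valid: no

Answer: no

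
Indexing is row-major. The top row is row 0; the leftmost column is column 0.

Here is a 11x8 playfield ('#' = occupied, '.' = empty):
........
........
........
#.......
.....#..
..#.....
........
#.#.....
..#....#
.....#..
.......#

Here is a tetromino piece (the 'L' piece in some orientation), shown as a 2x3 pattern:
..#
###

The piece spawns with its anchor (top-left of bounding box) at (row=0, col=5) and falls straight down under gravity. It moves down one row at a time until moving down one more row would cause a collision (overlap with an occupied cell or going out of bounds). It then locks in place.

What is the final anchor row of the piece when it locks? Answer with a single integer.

Answer: 2

Derivation:
Spawn at (row=0, col=5). Try each row:
  row 0: fits
  row 1: fits
  row 2: fits
  row 3: blocked -> lock at row 2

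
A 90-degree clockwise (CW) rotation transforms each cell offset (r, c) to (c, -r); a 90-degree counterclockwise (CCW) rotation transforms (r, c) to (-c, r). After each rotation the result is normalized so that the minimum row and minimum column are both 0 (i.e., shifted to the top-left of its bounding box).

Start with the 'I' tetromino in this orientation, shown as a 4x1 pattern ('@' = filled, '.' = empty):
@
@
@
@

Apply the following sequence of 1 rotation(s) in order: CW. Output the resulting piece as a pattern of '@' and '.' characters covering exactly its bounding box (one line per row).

Start:
@
@
@
@
After rotation 1 (CW):
@@@@

Answer: @@@@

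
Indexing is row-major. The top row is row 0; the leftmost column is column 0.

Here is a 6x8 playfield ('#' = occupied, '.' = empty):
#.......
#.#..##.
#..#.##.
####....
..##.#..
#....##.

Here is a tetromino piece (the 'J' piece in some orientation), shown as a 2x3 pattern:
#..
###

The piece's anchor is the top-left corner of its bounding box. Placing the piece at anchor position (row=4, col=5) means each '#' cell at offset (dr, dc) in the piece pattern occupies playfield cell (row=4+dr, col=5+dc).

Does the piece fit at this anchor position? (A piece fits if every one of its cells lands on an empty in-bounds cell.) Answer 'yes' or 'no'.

Check each piece cell at anchor (4, 5):
  offset (0,0) -> (4,5): occupied ('#') -> FAIL
  offset (1,0) -> (5,5): occupied ('#') -> FAIL
  offset (1,1) -> (5,6): occupied ('#') -> FAIL
  offset (1,2) -> (5,7): empty -> OK
All cells valid: no

Answer: no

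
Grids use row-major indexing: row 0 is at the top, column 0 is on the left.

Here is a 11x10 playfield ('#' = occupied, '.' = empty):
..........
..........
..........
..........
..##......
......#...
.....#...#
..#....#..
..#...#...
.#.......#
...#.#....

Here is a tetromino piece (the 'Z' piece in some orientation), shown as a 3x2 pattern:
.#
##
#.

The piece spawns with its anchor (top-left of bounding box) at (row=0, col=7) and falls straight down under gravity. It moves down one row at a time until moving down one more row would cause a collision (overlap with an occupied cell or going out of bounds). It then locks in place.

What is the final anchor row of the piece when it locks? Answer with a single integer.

Answer: 4

Derivation:
Spawn at (row=0, col=7). Try each row:
  row 0: fits
  row 1: fits
  row 2: fits
  row 3: fits
  row 4: fits
  row 5: blocked -> lock at row 4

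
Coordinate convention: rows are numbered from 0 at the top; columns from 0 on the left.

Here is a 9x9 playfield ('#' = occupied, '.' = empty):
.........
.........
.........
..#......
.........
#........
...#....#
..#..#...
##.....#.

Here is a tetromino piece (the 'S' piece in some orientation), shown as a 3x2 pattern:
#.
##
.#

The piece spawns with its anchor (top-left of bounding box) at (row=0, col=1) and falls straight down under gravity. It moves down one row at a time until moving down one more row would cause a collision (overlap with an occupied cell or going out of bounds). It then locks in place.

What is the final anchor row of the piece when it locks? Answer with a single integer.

Spawn at (row=0, col=1). Try each row:
  row 0: fits
  row 1: blocked -> lock at row 0

Answer: 0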